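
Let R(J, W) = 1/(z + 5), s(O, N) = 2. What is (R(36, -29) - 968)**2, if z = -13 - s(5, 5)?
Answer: 93721761/100 ≈ 9.3722e+5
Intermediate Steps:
z = -15 (z = -13 - 1*2 = -13 - 2 = -15)
R(J, W) = -1/10 (R(J, W) = 1/(-15 + 5) = 1/(-10) = -1/10)
(R(36, -29) - 968)**2 = (-1/10 - 968)**2 = (-9681/10)**2 = 93721761/100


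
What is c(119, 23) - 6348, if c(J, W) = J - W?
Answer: -6252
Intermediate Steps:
c(119, 23) - 6348 = (119 - 1*23) - 6348 = (119 - 23) - 6348 = 96 - 6348 = -6252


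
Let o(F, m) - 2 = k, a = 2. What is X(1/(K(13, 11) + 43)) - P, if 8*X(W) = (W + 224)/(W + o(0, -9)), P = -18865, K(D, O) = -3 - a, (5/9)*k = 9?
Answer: 522678525/27704 ≈ 18867.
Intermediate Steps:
k = 81/5 (k = (9/5)*9 = 81/5 ≈ 16.200)
o(F, m) = 91/5 (o(F, m) = 2 + 81/5 = 91/5)
K(D, O) = -5 (K(D, O) = -3 - 1*2 = -3 - 2 = -5)
X(W) = (224 + W)/(8*(91/5 + W)) (X(W) = ((W + 224)/(W + 91/5))/8 = ((224 + W)/(91/5 + W))/8 = (224 + W)/(8*(91/5 + W)))
X(1/(K(13, 11) + 43)) - P = 5*(224 + 1/(-5 + 43))/(8*(91 + 5/(-5 + 43))) - 1*(-18865) = 5*(224 + 1/38)/(8*(91 + 5/38)) + 18865 = 5*(224 + 1/38)/(8*(91 + 5*(1/38))) + 18865 = (5/8)*(8513/38)/(91 + 5/38) + 18865 = (5/8)*(8513/38)/(3463/38) + 18865 = (5/8)*(38/3463)*(8513/38) + 18865 = 42565/27704 + 18865 = 522678525/27704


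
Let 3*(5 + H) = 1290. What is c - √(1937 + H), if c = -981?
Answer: -981 - √2362 ≈ -1029.6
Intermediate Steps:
H = 425 (H = -5 + (⅓)*1290 = -5 + 430 = 425)
c - √(1937 + H) = -981 - √(1937 + 425) = -981 - √2362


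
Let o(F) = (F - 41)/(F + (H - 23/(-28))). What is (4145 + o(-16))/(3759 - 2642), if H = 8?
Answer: 278247/74839 ≈ 3.7179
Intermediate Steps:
o(F) = (-41 + F)/(247/28 + F) (o(F) = (F - 41)/(F + (8 - 23/(-28))) = (-41 + F)/(F + (8 - 23*(-1/28))) = (-41 + F)/(F + (8 + 23/28)) = (-41 + F)/(F + 247/28) = (-41 + F)/(247/28 + F))
(4145 + o(-16))/(3759 - 2642) = (4145 + 28*(-41 - 16)/(247 + 28*(-16)))/(3759 - 2642) = (4145 + 28*(-57)/(247 - 448))/1117 = (4145 + 28*(-57)/(-201))*(1/1117) = (4145 + 28*(-1/201)*(-57))*(1/1117) = (4145 + 532/67)*(1/1117) = (278247/67)*(1/1117) = 278247/74839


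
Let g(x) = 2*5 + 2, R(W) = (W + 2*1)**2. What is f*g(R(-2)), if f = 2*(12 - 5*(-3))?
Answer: 648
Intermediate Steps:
R(W) = (2 + W)**2 (R(W) = (W + 2)**2 = (2 + W)**2)
g(x) = 12 (g(x) = 10 + 2 = 12)
f = 54 (f = 2*(12 + 15) = 2*27 = 54)
f*g(R(-2)) = 54*12 = 648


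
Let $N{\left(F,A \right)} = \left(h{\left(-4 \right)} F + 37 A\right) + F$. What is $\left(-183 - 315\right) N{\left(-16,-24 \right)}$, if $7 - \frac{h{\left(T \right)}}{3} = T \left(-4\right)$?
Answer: $235056$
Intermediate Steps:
$h{\left(T \right)} = 21 + 12 T$ ($h{\left(T \right)} = 21 - 3 T \left(-4\right) = 21 - 3 \left(- 4 T\right) = 21 + 12 T$)
$N{\left(F,A \right)} = - 26 F + 37 A$ ($N{\left(F,A \right)} = \left(\left(21 + 12 \left(-4\right)\right) F + 37 A\right) + F = \left(\left(21 - 48\right) F + 37 A\right) + F = \left(- 27 F + 37 A\right) + F = - 26 F + 37 A$)
$\left(-183 - 315\right) N{\left(-16,-24 \right)} = \left(-183 - 315\right) \left(\left(-26\right) \left(-16\right) + 37 \left(-24\right)\right) = - 498 \left(416 - 888\right) = \left(-498\right) \left(-472\right) = 235056$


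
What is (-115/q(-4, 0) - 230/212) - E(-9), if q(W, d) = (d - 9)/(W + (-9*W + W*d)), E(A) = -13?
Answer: 401447/954 ≈ 420.80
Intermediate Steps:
q(W, d) = (-9 + d)/(-8*W + W*d)
(-115/q(-4, 0) - 230/212) - E(-9) = (-115*(-4*(-8 + 0)/(-9 + 0)) - 230/212) - 1*(-13) = (-115/((-¼*(-9)/(-8))) - 230*1/212) + 13 = (-115/((-¼*(-⅛)*(-9))) - 115/106) + 13 = (-115/(-9/32) - 115/106) + 13 = (-115*(-32/9) - 115/106) + 13 = (3680/9 - 115/106) + 13 = 389045/954 + 13 = 401447/954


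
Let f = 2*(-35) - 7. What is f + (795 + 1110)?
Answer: 1828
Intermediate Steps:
f = -77 (f = -70 - 7 = -77)
f + (795 + 1110) = -77 + (795 + 1110) = -77 + 1905 = 1828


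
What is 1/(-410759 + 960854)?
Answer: 1/550095 ≈ 1.8179e-6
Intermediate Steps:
1/(-410759 + 960854) = 1/550095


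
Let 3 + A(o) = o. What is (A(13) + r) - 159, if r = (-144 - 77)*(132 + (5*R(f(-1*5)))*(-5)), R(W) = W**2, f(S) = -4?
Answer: 59079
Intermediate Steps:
A(o) = -3 + o
r = 59228 (r = (-144 - 77)*(132 + (5*(-4)**2)*(-5)) = -221*(132 + (5*16)*(-5)) = -221*(132 + 80*(-5)) = -221*(132 - 400) = -221*(-268) = 59228)
(A(13) + r) - 159 = ((-3 + 13) + 59228) - 159 = (10 + 59228) - 159 = 59238 - 159 = 59079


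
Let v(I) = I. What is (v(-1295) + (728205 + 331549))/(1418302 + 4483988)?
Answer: 1058459/5902290 ≈ 0.17933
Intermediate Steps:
(v(-1295) + (728205 + 331549))/(1418302 + 4483988) = (-1295 + (728205 + 331549))/(1418302 + 4483988) = (-1295 + 1059754)/5902290 = 1058459*(1/5902290) = 1058459/5902290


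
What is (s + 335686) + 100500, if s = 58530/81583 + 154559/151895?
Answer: 317956478077721/728944105 ≈ 4.3619e+5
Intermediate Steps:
s = 1264694191/728944105 (s = 58530*(1/81583) + 154559*(1/151895) = 58530/81583 + 154559/151895 = 1264694191/728944105 ≈ 1.7350)
(s + 335686) + 100500 = (1264694191/728944105 + 335686) + 100500 = 244697595525221/728944105 + 100500 = 317956478077721/728944105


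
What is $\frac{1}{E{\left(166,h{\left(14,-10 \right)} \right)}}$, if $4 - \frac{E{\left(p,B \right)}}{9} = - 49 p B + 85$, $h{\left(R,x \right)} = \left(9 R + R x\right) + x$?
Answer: $- \frac{1}{1757673} \approx -5.6893 \cdot 10^{-7}$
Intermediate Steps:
$h{\left(R,x \right)} = x + 9 R + R x$
$E{\left(p,B \right)} = -729 + 441 B p$ ($E{\left(p,B \right)} = 36 - 9 \left(- 49 p B + 85\right) = 36 - 9 \left(- 49 B p + 85\right) = 36 - 9 \left(85 - 49 B p\right) = 36 + \left(-765 + 441 B p\right) = -729 + 441 B p$)
$\frac{1}{E{\left(166,h{\left(14,-10 \right)} \right)}} = \frac{1}{-729 + 441 \left(-10 + 9 \cdot 14 + 14 \left(-10\right)\right) 166} = \frac{1}{-729 + 441 \left(-10 + 126 - 140\right) 166} = \frac{1}{-729 + 441 \left(-24\right) 166} = \frac{1}{-729 - 1756944} = \frac{1}{-1757673} = - \frac{1}{1757673}$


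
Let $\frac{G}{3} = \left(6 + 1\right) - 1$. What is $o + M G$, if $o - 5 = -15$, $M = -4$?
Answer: $-82$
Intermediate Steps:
$o = -10$ ($o = 5 - 15 = -10$)
$G = 18$ ($G = 3 \left(\left(6 + 1\right) - 1\right) = 3 \left(7 - 1\right) = 3 \cdot 6 = 18$)
$o + M G = -10 - 72 = -82$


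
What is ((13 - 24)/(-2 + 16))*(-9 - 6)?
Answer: 165/14 ≈ 11.786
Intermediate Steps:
((13 - 24)/(-2 + 16))*(-9 - 6) = -11/14*(-15) = 165/14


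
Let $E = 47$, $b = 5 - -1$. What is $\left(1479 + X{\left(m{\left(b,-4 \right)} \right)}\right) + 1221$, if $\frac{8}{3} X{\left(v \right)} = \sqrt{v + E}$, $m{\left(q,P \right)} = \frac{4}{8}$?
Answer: $2700 + \frac{3 \sqrt{190}}{16} \approx 2702.6$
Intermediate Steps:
$b = 6$ ($b = 5 + 1 = 6$)
$m{\left(q,P \right)} = \frac{1}{2}$ ($m{\left(q,P \right)} = 4 \cdot \frac{1}{8} = \frac{1}{2}$)
$X{\left(v \right)} = \frac{3 \sqrt{47 + v}}{8}$ ($X{\left(v \right)} = \frac{3 \sqrt{v + 47}}{8} = \frac{3 \sqrt{47 + v}}{8}$)
$\left(1479 + X{\left(m{\left(b,-4 \right)} \right)}\right) + 1221 = \left(1479 + \frac{3 \sqrt{47 + \frac{1}{2}}}{8}\right) + 1221 = \left(1479 + \frac{3 \sqrt{\frac{95}{2}}}{8}\right) + 1221 = \left(1479 + \frac{3 \frac{\sqrt{190}}{2}}{8}\right) + 1221 = \left(1479 + \frac{3 \sqrt{190}}{16}\right) + 1221 = 2700 + \frac{3 \sqrt{190}}{16}$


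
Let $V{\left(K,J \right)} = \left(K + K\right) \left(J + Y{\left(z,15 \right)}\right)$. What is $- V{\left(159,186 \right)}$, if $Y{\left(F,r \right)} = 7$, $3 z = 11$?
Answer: $-61374$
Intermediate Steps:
$z = \frac{11}{3}$ ($z = \frac{1}{3} \cdot 11 = \frac{11}{3} \approx 3.6667$)
$V{\left(K,J \right)} = 2 K \left(7 + J\right)$ ($V{\left(K,J \right)} = \left(K + K\right) \left(J + 7\right) = 2 K \left(7 + J\right)$)
$- V{\left(159,186 \right)} = - 2 \cdot 159 \left(7 + 186\right) = - 2 \cdot 159 \cdot 193 = \left(-1\right) 61374 = -61374$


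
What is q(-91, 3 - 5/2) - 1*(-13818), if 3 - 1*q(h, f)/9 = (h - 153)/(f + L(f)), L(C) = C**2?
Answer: 16773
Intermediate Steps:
q(h, f) = 27 - 9*(-153 + h)/(f + f**2) (q(h, f) = 27 - 9*(h - 153)/(f + f**2) = 27 - 9*(-153 + h)/(f + f**2))
q(-91, 3 - 5/2) - 1*(-13818) = 9*(153 - 1*(-91) + 3*(3 - 5/2) + 3*(3 - 5/2)**2)/((3 - 5/2)*(1 + (3 - 5/2))) - 1*(-13818) = 9*(153 + 91 + 3*(3 - 5*1/2) + 3*(3 - 5*1/2)**2)/((3 - 5*1/2)*(1 + (3 - 5*1/2))) + 13818 = 9*(153 + 91 + 3*(3 - 5/2) + 3*(3 - 5/2)**2)/((3 - 5/2)*(1 + (3 - 5/2))) + 13818 = 9*(153 + 91 + 3*(1/2) + 3*(1/2)**2)/((1/2)*(1 + 1/2)) + 13818 = 9*2*(153 + 91 + 3/2 + 3*(1/4))/(3/2) + 13818 = 9*2*(2/3)*(153 + 91 + 3/2 + 3/4) + 13818 = 9*2*(2/3)*(985/4) + 13818 = 2955 + 13818 = 16773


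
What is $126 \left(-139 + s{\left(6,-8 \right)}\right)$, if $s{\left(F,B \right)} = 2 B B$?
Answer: $-1386$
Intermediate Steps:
$s{\left(F,B \right)} = 2 B^{2}$
$126 \left(-139 + s{\left(6,-8 \right)}\right) = 126 \left(-139 + 2 \left(-8\right)^{2}\right) = 126 \left(-139 + 2 \cdot 64\right) = 126 \left(-139 + 128\right) = 126 \left(-11\right) = -1386$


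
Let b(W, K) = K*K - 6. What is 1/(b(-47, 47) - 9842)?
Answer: -1/7639 ≈ -0.00013091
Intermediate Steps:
b(W, K) = -6 + K**2 (b(W, K) = K**2 - 6 = -6 + K**2)
1/(b(-47, 47) - 9842) = 1/((-6 + 47**2) - 9842) = 1/((-6 + 2209) - 9842) = 1/(2203 - 9842) = 1/(-7639) = -1/7639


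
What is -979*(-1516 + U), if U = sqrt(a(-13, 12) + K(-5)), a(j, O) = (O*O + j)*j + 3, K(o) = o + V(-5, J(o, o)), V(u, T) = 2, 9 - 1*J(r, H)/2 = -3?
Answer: 1484164 - 979*I*sqrt(1703) ≈ 1.4842e+6 - 40401.0*I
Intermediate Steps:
J(r, H) = 24 (J(r, H) = 18 - 2*(-3) = 18 + 6 = 24)
K(o) = 2 + o (K(o) = o + 2 = 2 + o)
a(j, O) = 3 + j*(j + O**2) (a(j, O) = (O**2 + j)*j + 3 = (j + O**2)*j + 3 = j*(j + O**2) + 3 = 3 + j*(j + O**2))
U = I*sqrt(1703) (U = sqrt((3 + (-13)**2 - 13*12**2) + (2 - 5)) = sqrt((3 + 169 - 13*144) - 3) = sqrt((3 + 169 - 1872) - 3) = sqrt(-1700 - 3) = sqrt(-1703) = I*sqrt(1703) ≈ 41.267*I)
-979*(-1516 + U) = -979*(-1516 + I*sqrt(1703)) = 1484164 - 979*I*sqrt(1703)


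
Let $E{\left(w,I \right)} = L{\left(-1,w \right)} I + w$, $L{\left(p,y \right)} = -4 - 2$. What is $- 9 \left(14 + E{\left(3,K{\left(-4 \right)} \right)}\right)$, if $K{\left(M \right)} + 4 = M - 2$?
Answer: $-693$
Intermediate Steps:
$K{\left(M \right)} = -6 + M$ ($K{\left(M \right)} = -4 + \left(M - 2\right) = -4 + \left(-2 + M\right) = -6 + M$)
$L{\left(p,y \right)} = -6$ ($L{\left(p,y \right)} = -4 - 2 = -6$)
$E{\left(w,I \right)} = w - 6 I$ ($E{\left(w,I \right)} = - 6 I + w = w - 6 I$)
$- 9 \left(14 + E{\left(3,K{\left(-4 \right)} \right)}\right) = - 9 \left(14 - \left(-3 + 6 \left(-6 - 4\right)\right)\right) = - 9 \left(14 + \left(3 - -60\right)\right) = - 9 \left(14 + \left(3 + 60\right)\right) = - 9 \left(14 + 63\right) = \left(-9\right) 77 = -693$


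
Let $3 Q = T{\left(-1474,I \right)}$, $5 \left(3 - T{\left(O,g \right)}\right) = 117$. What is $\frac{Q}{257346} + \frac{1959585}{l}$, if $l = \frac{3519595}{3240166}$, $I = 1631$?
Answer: $\frac{2826968379429863}{1567047915} \approx 1.804 \cdot 10^{6}$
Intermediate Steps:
$T{\left(O,g \right)} = - \frac{102}{5}$ ($T{\left(O,g \right)} = 3 - \frac{117}{5} = - \frac{102}{5}$)
$Q = - \frac{34}{5}$ ($Q = \frac{1}{3} \left(- \frac{102}{5}\right) = - \frac{34}{5} \approx -6.8$)
$l = \frac{207035}{190598}$ ($l = 3519595 \cdot \frac{1}{3240166} = \frac{207035}{190598} \approx 1.0862$)
$\frac{Q}{257346} + \frac{1959585}{l} = - \frac{34}{5 \cdot 257346} + \frac{1959585}{\frac{207035}{190598}} = \left(- \frac{34}{5}\right) \frac{1}{257346} + 1959585 \cdot \frac{190598}{207035} = - \frac{1}{37845} + \frac{74698596366}{41407} = \frac{2826968379429863}{1567047915}$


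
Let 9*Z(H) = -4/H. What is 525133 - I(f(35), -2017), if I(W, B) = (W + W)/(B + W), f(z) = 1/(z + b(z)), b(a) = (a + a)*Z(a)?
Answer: 162583802474/309605 ≈ 5.2513e+5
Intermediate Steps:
Z(H) = -4/(9*H) (Z(H) = (-4/H)/9 = -4/(9*H))
b(a) = -8/9 (b(a) = (a + a)*(-4/(9*a)) = (2*a)*(-4/(9*a)) = -8/9)
f(z) = 1/(-8/9 + z) (f(z) = 1/(z - 8/9) = 1/(-8/9 + z))
I(W, B) = 2*W/(B + W) (I(W, B) = (2*W)/(B + W) = 2*W/(B + W))
525133 - I(f(35), -2017) = 525133 - 2*9/(-8 + 9*35)/(-2017 + 9/(-8 + 9*35)) = 525133 - 2*9/(-8 + 315)/(-2017 + 9/(-8 + 315)) = 525133 - 2*9/307/(-2017 + 9/307) = 525133 - 2*9*(1/307)/(-2017 + 9*(1/307)) = 525133 - 2*9/(307*(-2017 + 9/307)) = 525133 - 2*9/(307*(-619210/307)) = 525133 - 2*9*(-307)/(307*619210) = 525133 - 1*(-9/309605) = 525133 + 9/309605 = 162583802474/309605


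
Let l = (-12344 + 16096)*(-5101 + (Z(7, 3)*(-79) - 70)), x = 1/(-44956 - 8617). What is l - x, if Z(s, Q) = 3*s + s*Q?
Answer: -1706339051143/53573 ≈ -3.1851e+7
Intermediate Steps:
Z(s, Q) = 3*s + Q*s
x = -1/53573 (x = 1/(-53573) = -1/53573 ≈ -1.8666e-5)
l = -31850728 (l = (-12344 + 16096)*(-5101 + ((7*(3 + 3))*(-79) - 70)) = 3752*(-5101 + ((7*6)*(-79) - 70)) = 3752*(-5101 + (42*(-79) - 70)) = 3752*(-5101 + (-3318 - 70)) = 3752*(-5101 - 3388) = 3752*(-8489) = -31850728)
l - x = -31850728 - 1*(-1/53573) = -31850728 + 1/53573 = -1706339051143/53573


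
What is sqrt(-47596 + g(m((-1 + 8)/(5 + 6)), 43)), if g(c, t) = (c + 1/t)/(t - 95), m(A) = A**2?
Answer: I*sqrt(1799614638159)/6149 ≈ 218.17*I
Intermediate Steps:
g(c, t) = (c + 1/t)/(-95 + t)
sqrt(-47596 + g(m((-1 + 8)/(5 + 6)), 43)) = sqrt(-47596 + (1 + ((-1 + 8)/(5 + 6))**2*43)/(43*(-95 + 43))) = sqrt(-47596 + (1/43)*(1 + (7/11)**2*43)/(-52)) = sqrt(-47596 + (1/43)*(-1/52)*(1 + (7*(1/11))**2*43)) = sqrt(-47596 + (1/43)*(-1/52)*(1 + (7/11)**2*43)) = sqrt(-47596 + (1/43)*(-1/52)*(1 + (49/121)*43)) = sqrt(-47596 + (1/43)*(-1/52)*(1 + 2107/121)) = sqrt(-47596 + (1/43)*(-1/52)*(2228/121)) = sqrt(-47596 - 557/67639) = sqrt(-3219346401/67639) = I*sqrt(1799614638159)/6149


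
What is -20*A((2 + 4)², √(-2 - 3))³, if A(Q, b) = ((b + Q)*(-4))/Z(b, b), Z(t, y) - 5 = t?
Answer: 128*(-46116*I + 3883*√5)/(-5*I + 7*√5) ≈ 1.7374e+5 - 3.2162e+5*I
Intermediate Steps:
Z(t, y) = 5 + t
A(Q, b) = (-4*Q - 4*b)/(5 + b) (A(Q, b) = ((b + Q)*(-4))/(5 + b) = ((Q + b)*(-4))/(5 + b) = (-4*Q - 4*b)/(5 + b))
-20*A((2 + 4)², √(-2 - 3))³ = -20*64*(-(2 + 4)² - √(-2 - 3))³/(5 + √(-2 - 3))³ = -20*64*(-1*6² - √(-5))³/(5 + √(-5))³ = -20*64*(-1*36 - I*√5)³/(5 + I*√5)³ = -20*64*(-36 - I*√5)³/(5 + I*√5)³ = -1280*(-36 - I*√5)³/(5 + I*√5)³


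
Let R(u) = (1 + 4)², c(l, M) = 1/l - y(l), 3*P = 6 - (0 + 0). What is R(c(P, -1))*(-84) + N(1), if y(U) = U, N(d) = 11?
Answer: -2089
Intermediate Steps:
P = 2 (P = (6 - (0 + 0))/3 = (6 - 1*0)/3 = (6 + 0)/3 = (⅓)*6 = 2)
c(l, M) = 1/l - l
R(u) = 25 (R(u) = 5² = 25)
R(c(P, -1))*(-84) + N(1) = 25*(-84) + 11 = -2100 + 11 = -2089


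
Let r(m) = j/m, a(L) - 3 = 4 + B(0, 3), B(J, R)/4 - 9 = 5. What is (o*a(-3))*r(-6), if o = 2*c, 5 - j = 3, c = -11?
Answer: 462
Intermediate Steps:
B(J, R) = 56 (B(J, R) = 36 + 4*5 = 36 + 20 = 56)
j = 2 (j = 5 - 1*3 = 5 - 3 = 2)
o = -22 (o = 2*(-11) = -22)
a(L) = 63 (a(L) = 3 + (4 + 56) = 3 + 60 = 63)
r(m) = 2/m
(o*a(-3))*r(-6) = (-22*63)*(2/(-6)) = -2772*(-1)/6 = -1386*(-1/3) = 462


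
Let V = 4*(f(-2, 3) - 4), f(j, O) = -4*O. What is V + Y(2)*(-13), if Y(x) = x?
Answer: -90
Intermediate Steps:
V = -64 (V = 4*(-4*3 - 4) = 4*(-12 - 4) = 4*(-16) = -64)
V + Y(2)*(-13) = -64 + 2*(-13) = -64 - 26 = -90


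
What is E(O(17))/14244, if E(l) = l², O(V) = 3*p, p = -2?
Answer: 3/1187 ≈ 0.0025274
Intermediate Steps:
O(V) = -6 (O(V) = 3*(-2) = -6)
E(O(17))/14244 = (-6)²/14244 = 36*(1/14244) = 3/1187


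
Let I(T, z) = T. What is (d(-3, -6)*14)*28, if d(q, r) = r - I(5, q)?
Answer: -4312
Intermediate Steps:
d(q, r) = -5 + r (d(q, r) = r - 1*5 = r - 5 = -5 + r)
(d(-3, -6)*14)*28 = ((-5 - 6)*14)*28 = -11*14*28 = -154*28 = -4312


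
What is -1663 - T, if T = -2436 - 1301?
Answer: 2074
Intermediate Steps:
T = -3737
-1663 - T = -1663 - 1*(-3737) = -1663 + 3737 = 2074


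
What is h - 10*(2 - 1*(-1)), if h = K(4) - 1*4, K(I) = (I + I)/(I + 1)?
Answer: -162/5 ≈ -32.400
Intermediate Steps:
K(I) = 2*I/(1 + I) (K(I) = (2*I)/(1 + I) = 2*I/(1 + I))
h = -12/5 (h = 2*4/(1 + 4) - 1*4 = 2*4/5 - 4 = 2*4*(⅕) - 4 = 8/5 - 4 = -12/5 ≈ -2.4000)
h - 10*(2 - 1*(-1)) = -12/5 - 10*(2 - 1*(-1)) = -12/5 - 10*(2 + 1) = -12/5 - 10*3 = -12/5 - 30 = -162/5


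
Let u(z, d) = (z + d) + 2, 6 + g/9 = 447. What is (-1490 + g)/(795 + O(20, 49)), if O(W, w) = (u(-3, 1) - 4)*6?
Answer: 2479/771 ≈ 3.2153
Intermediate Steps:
g = 3969 (g = -54 + 9*447 = -54 + 4023 = 3969)
u(z, d) = 2 + d + z (u(z, d) = (d + z) + 2 = 2 + d + z)
O(W, w) = -24 (O(W, w) = ((2 + 1 - 3) - 4)*6 = (0 - 4)*6 = -4*6 = -24)
(-1490 + g)/(795 + O(20, 49)) = (-1490 + 3969)/(795 - 24) = 2479/771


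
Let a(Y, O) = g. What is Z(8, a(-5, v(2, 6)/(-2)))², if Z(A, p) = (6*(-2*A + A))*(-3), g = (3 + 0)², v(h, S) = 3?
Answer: 20736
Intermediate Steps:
g = 9 (g = 3² = 9)
a(Y, O) = 9
Z(A, p) = 18*A (Z(A, p) = (6*(-A))*(-3) = -6*A*(-3) = 18*A)
Z(8, a(-5, v(2, 6)/(-2)))² = (18*8)² = 144² = 20736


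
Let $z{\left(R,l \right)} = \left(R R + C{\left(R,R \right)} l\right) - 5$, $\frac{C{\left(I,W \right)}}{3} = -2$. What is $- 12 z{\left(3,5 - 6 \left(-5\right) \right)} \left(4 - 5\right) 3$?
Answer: $-7416$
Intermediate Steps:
$C{\left(I,W \right)} = -6$ ($C{\left(I,W \right)} = 3 \left(-2\right) = -6$)
$z{\left(R,l \right)} = -5 + R^{2} - 6 l$ ($z{\left(R,l \right)} = \left(R R - 6 l\right) - 5 = \left(R^{2} - 6 l\right) - 5 = -5 + R^{2} - 6 l$)
$- 12 z{\left(3,5 - 6 \left(-5\right) \right)} \left(4 - 5\right) 3 = - 12 \left(-5 + 3^{2} - 6 \left(5 - 6 \left(-5\right)\right)\right) \left(4 - 5\right) 3 = - 12 \left(-5 + 9 - 6 \left(5 - -30\right)\right) \left(\left(-1\right) 3\right) = - 12 \left(-5 + 9 - 6 \left(5 + 30\right)\right) \left(-3\right) = - 12 \left(-5 + 9 - 210\right) \left(-3\right) = \left(-12\right) \left(-206\right) \left(-3\right) = 2472 \left(-3\right) = -7416$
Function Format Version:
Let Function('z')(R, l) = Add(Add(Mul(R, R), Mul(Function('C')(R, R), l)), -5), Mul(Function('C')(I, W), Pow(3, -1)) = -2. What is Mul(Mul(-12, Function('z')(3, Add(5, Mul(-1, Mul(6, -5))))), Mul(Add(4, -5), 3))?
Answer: -7416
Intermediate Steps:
Function('C')(I, W) = -6 (Function('C')(I, W) = Mul(3, -2) = -6)
Function('z')(R, l) = Add(-5, Pow(R, 2), Mul(-6, l)) (Function('z')(R, l) = Add(Add(Mul(R, R), Mul(-6, l)), -5) = Add(Add(Pow(R, 2), Mul(-6, l)), -5) = Add(-5, Pow(R, 2), Mul(-6, l)))
Mul(Mul(-12, Function('z')(3, Add(5, Mul(-1, Mul(6, -5))))), Mul(Add(4, -5), 3)) = Mul(Mul(-12, Add(-5, Pow(3, 2), Mul(-6, Add(5, Mul(-1, Mul(6, -5)))))), Mul(Add(4, -5), 3)) = Mul(Mul(-12, Add(-5, 9, Mul(-6, Add(5, Mul(-1, -30))))), Mul(-1, 3)) = Mul(Mul(-12, Add(-5, 9, Mul(-6, Add(5, 30)))), -3) = Mul(Mul(-12, Add(-5, 9, Mul(-6, 35))), -3) = Mul(Mul(-12, Add(-5, 9, -210)), -3) = Mul(Mul(-12, -206), -3) = Mul(2472, -3) = -7416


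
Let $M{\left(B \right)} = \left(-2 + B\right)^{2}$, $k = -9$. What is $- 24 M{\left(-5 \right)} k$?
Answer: $10584$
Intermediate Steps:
$- 24 M{\left(-5 \right)} k = - 24 \left(-2 - 5\right)^{2} \left(-9\right) = - 24 \left(-7\right)^{2} \left(-9\right) = \left(-24\right) 49 \left(-9\right) = \left(-1176\right) \left(-9\right) = 10584$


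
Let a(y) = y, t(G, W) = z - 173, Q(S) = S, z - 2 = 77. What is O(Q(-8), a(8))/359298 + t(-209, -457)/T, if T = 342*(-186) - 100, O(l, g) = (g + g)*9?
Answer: 1193015/635877616 ≈ 0.0018762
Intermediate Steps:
z = 79 (z = 2 + 77 = 79)
t(G, W) = -94 (t(G, W) = 79 - 173 = -94)
O(l, g) = 18*g (O(l, g) = (2*g)*9 = 18*g)
T = -63712 (T = -63612 - 100 = -63712)
O(Q(-8), a(8))/359298 + t(-209, -457)/T = (18*8)/359298 - 94/(-63712) = 144*(1/359298) - 94*(-1/63712) = 8/19961 + 47/31856 = 1193015/635877616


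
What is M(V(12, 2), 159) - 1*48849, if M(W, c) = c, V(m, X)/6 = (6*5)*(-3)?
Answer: -48690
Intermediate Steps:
V(m, X) = -540 (V(m, X) = 6*((6*5)*(-3)) = 6*(30*(-3)) = 6*(-90) = -540)
M(V(12, 2), 159) - 1*48849 = 159 - 1*48849 = 159 - 48849 = -48690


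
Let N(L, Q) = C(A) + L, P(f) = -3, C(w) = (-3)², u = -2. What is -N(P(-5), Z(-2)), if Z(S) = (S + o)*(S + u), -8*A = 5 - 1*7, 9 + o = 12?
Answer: -6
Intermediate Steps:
o = 3 (o = -9 + 12 = 3)
A = ¼ (A = -(5 - 1*7)/8 = -(5 - 7)/8 = -⅛*(-2) = ¼ ≈ 0.25000)
C(w) = 9
Z(S) = (-2 + S)*(3 + S) (Z(S) = (S + 3)*(S - 2) = (3 + S)*(-2 + S) = (-2 + S)*(3 + S))
N(L, Q) = 9 + L
-N(P(-5), Z(-2)) = -(9 - 3) = -1*6 = -6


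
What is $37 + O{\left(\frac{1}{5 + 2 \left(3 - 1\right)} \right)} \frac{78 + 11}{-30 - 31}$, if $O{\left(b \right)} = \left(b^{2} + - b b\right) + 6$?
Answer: $\frac{1723}{61} \approx 28.246$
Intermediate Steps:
$O{\left(b \right)} = 6$ ($O{\left(b \right)} = \left(b^{2} - b^{2}\right) + 6 = 0 + 6 = 6$)
$37 + O{\left(\frac{1}{5 + 2 \left(3 - 1\right)} \right)} \frac{78 + 11}{-30 - 31} = 37 + 6 \frac{78 + 11}{-30 - 31} = 37 + 6 \frac{89}{-61} = 37 + 6 \cdot 89 \left(- \frac{1}{61}\right) = 37 + 6 \left(- \frac{89}{61}\right) = 37 - \frac{534}{61} = \frac{1723}{61}$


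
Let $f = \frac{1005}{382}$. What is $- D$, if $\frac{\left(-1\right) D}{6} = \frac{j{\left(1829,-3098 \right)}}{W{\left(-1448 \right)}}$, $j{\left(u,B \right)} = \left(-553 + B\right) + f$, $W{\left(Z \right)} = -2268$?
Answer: $\frac{154853}{16044} \approx 9.6518$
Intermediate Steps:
$f = \frac{1005}{382}$ ($f = 1005 \cdot \frac{1}{382} = \frac{1005}{382} \approx 2.6309$)
$j{\left(u,B \right)} = - \frac{210241}{382} + B$ ($j{\left(u,B \right)} = \left(-553 + B\right) + \frac{1005}{382} = - \frac{210241}{382} + B$)
$D = - \frac{154853}{16044}$ ($D = - 6 \frac{- \frac{210241}{382} - 3098}{-2268} = - 6 \left(\left(- \frac{1393677}{382}\right) \left(- \frac{1}{2268}\right)\right) = \left(-6\right) \frac{154853}{96264} = - \frac{154853}{16044} \approx -9.6518$)
$- D = \left(-1\right) \left(- \frac{154853}{16044}\right) = \frac{154853}{16044}$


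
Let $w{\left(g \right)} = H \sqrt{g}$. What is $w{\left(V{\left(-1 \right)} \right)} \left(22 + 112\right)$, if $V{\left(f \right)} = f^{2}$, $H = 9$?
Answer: $1206$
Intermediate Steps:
$w{\left(g \right)} = 9 \sqrt{g}$
$w{\left(V{\left(-1 \right)} \right)} \left(22 + 112\right) = 9 \sqrt{\left(-1\right)^{2}} \left(22 + 112\right) = 9 \sqrt{1} \cdot 134 = 9 \cdot 1 \cdot 134 = 9 \cdot 134 = 1206$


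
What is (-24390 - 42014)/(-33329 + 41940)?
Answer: -66404/8611 ≈ -7.7115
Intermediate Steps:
(-24390 - 42014)/(-33329 + 41940) = -66404/8611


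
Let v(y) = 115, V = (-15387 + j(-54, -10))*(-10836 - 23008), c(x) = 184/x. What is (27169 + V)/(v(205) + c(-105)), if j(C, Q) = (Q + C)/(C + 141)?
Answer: 1585865517425/344839 ≈ 4.5989e+6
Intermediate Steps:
j(C, Q) = (C + Q)/(141 + C)
V = 45308079652/87 (V = (-15387 + (-54 - 10)/(141 - 54))*(-10836 - 23008) = (-15387 - 64/87)*(-33844) = -1338733/87*(-33844) = 45308079652/87 ≈ 5.2078e+8)
(27169 + V)/(v(205) + c(-105)) = (27169 + 45308079652/87)/(115 + 184/(-105)) = 45310443355/(87*(115 + 184*(-1/105))) = 45310443355/(87*(115 - 184/105)) = 45310443355/(87*(11891/105)) = (45310443355/87)*(105/11891) = 1585865517425/344839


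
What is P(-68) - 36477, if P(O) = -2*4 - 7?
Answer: -36492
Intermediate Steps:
P(O) = -15 (P(O) = -8 - 7 = -15)
P(-68) - 36477 = -15 - 36477 = -36492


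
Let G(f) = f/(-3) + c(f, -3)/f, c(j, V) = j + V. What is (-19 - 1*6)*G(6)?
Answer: 75/2 ≈ 37.500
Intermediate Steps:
c(j, V) = V + j
G(f) = -f/3 + (-3 + f)/f (G(f) = f/(-3) + (-3 + f)/f = f*(-⅓) + (-3 + f)/f = -f/3 + (-3 + f)/f)
(-19 - 1*6)*G(6) = (-19 - 1*6)*(1 - 3/6 - ⅓*6) = (-19 - 6)*(1 - 3*⅙ - 2) = -25*(1 - ½ - 2) = -25*(-3/2) = 75/2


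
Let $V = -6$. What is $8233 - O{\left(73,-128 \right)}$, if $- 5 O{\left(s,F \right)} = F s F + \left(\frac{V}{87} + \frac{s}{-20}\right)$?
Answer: $\frac{717572103}{2900} \approx 2.4744 \cdot 10^{5}$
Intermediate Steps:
$O{\left(s,F \right)} = \frac{2}{145} + \frac{s}{100} - \frac{s F^{2}}{5}$ ($O{\left(s,F \right)} = - \frac{F s F + \left(- \frac{6}{87} + \frac{s}{-20}\right)}{5} = - \frac{s F^{2} + \left(\left(-6\right) \frac{1}{87} + s \left(- \frac{1}{20}\right)\right)}{5} = - \frac{s F^{2} - \left(\frac{2}{29} + \frac{s}{20}\right)}{5} = - \frac{- \frac{2}{29} - \frac{s}{20} + s F^{2}}{5} = \frac{2}{145} + \frac{s}{100} - \frac{s F^{2}}{5}$)
$8233 - O{\left(73,-128 \right)} = 8233 - \left(\frac{2}{145} + \frac{1}{100} \cdot 73 - \frac{73 \left(-128\right)^{2}}{5}\right) = 8233 - \left(\frac{2}{145} + \frac{73}{100} - \frac{73}{5} \cdot 16384\right) = 8233 - \left(\frac{2}{145} + \frac{73}{100} - \frac{1196032}{5}\right) = 8233 - - \frac{693696403}{2900} = 8233 + \frac{693696403}{2900} = \frac{717572103}{2900}$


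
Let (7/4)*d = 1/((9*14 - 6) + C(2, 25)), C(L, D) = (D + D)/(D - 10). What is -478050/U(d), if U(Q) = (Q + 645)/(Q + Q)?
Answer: -637400/92809 ≈ -6.8679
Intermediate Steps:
C(L, D) = 2*D/(-10 + D) (C(L, D) = (2*D)/(-10 + D) = 2*D/(-10 + D))
d = 6/1295 (d = 4/(7*((9*14 - 6) + 2*25/(-10 + 25))) = 4/(7*((126 - 6) + 2*25/15)) = 4/(7*(120 + 2*25*(1/15))) = 4/(7*(120 + 10/3)) = 4/(7*(370/3)) = (4/7)*(3/370) = 6/1295 ≈ 0.0046332)
U(Q) = (645 + Q)/(2*Q) (U(Q) = (645 + Q)/((2*Q)) = (645 + Q)*(1/(2*Q)) = (645 + Q)/(2*Q))
-478050/U(d) = -478050*12/(1295*(645 + 6/1295)) = -478050/((1/2)*(1295/6)*(835281/1295)) = -478050/278427/4 = -478050*4/278427 = -637400/92809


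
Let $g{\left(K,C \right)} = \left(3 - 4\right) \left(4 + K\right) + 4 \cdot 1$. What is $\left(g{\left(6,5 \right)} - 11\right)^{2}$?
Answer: $289$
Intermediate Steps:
$g{\left(K,C \right)} = - K$ ($g{\left(K,C \right)} = - (4 + K) + 4 = \left(-4 - K\right) + 4 = - K$)
$\left(g{\left(6,5 \right)} - 11\right)^{2} = \left(\left(-1\right) 6 - 11\right)^{2} = \left(-6 - 11\right)^{2} = \left(-17\right)^{2} = 289$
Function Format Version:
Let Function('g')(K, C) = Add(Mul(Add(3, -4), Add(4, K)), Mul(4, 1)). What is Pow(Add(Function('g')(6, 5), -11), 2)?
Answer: 289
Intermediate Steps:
Function('g')(K, C) = Mul(-1, K) (Function('g')(K, C) = Add(Mul(-1, Add(4, K)), 4) = Add(Add(-4, Mul(-1, K)), 4) = Mul(-1, K))
Pow(Add(Function('g')(6, 5), -11), 2) = Pow(Add(Mul(-1, 6), -11), 2) = Pow(Add(-6, -11), 2) = Pow(-17, 2) = 289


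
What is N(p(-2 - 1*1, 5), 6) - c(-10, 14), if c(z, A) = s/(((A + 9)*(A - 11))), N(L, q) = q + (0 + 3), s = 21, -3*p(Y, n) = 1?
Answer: 200/23 ≈ 8.6956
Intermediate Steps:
p(Y, n) = -⅓ (p(Y, n) = -⅓*1 = -⅓)
N(L, q) = 3 + q (N(L, q) = q + 3 = 3 + q)
c(z, A) = 21/((-11 + A)*(9 + A)) (c(z, A) = 21/(((A + 9)*(A - 11))) = 21/(((9 + A)*(-11 + A))) = 21/(((-11 + A)*(9 + A))) = 21*(1/((-11 + A)*(9 + A))) = 21/((-11 + A)*(9 + A)))
N(p(-2 - 1*1, 5), 6) - c(-10, 14) = (3 + 6) - 21/(-99 + 14² - 2*14) = 9 - 21/(-99 + 196 - 28) = 9 - 21/69 = 9 - 1*7/23 = 9 - 7/23 = 200/23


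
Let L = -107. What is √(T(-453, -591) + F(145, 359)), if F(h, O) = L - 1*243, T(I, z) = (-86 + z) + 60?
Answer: I*√967 ≈ 31.097*I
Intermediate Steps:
T(I, z) = -26 + z
F(h, O) = -350 (F(h, O) = -107 - 1*243 = -107 - 243 = -350)
√(T(-453, -591) + F(145, 359)) = √((-26 - 591) - 350) = √(-617 - 350) = √(-967) = I*√967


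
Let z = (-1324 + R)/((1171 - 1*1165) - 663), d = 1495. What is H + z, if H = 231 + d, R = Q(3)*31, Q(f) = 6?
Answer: 1135120/657 ≈ 1727.7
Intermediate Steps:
R = 186 (R = 6*31 = 186)
H = 1726 (H = 231 + 1495 = 1726)
z = 1138/657 (z = (-1324 + 186)/((1171 - 1*1165) - 663) = -1138/((1171 - 1165) - 663) = -1138/(6 - 663) = -1138/(-657) = -1138*(-1/657) = 1138/657 ≈ 1.7321)
H + z = 1726 + 1138/657 = 1135120/657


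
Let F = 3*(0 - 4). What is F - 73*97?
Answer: -7093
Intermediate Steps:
F = -12 (F = 3*(-4) = -12)
F - 73*97 = -12 - 73*97 = -12 - 7081 = -7093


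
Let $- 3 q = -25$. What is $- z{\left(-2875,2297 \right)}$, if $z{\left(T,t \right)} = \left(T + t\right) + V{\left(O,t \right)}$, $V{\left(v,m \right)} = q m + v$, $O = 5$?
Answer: $- \frac{55706}{3} \approx -18569.0$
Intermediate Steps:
$q = \frac{25}{3}$ ($q = \left(- \frac{1}{3}\right) \left(-25\right) = \frac{25}{3} \approx 8.3333$)
$V{\left(v,m \right)} = v + \frac{25 m}{3}$ ($V{\left(v,m \right)} = \frac{25 m}{3} + v = v + \frac{25 m}{3}$)
$z{\left(T,t \right)} = 5 + T + \frac{28 t}{3}$ ($z{\left(T,t \right)} = \left(T + t\right) + \left(5 + \frac{25 t}{3}\right) = 5 + T + \frac{28 t}{3}$)
$- z{\left(-2875,2297 \right)} = - (5 - 2875 + \frac{28}{3} \cdot 2297) = - (5 - 2875 + \frac{64316}{3}) = \left(-1\right) \frac{55706}{3} = - \frac{55706}{3}$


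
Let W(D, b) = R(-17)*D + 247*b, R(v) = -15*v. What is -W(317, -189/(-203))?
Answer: -2350884/29 ≈ -81065.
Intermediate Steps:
W(D, b) = 247*b + 255*D (W(D, b) = (-15*(-17))*D + 247*b = 255*D + 247*b = 247*b + 255*D)
-W(317, -189/(-203)) = -(247*(-189/(-203)) + 255*317) = -(247*(-189*(-1/203)) + 80835) = -(247*(27/29) + 80835) = -(6669/29 + 80835) = -1*2350884/29 = -2350884/29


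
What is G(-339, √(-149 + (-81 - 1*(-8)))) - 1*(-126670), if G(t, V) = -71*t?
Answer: 150739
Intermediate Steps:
G(-339, √(-149 + (-81 - 1*(-8)))) - 1*(-126670) = -71*(-339) - 1*(-126670) = 24069 + 126670 = 150739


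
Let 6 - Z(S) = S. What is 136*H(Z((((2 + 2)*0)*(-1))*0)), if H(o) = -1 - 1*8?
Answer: -1224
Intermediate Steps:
Z(S) = 6 - S
H(o) = -9 (H(o) = -1 - 8 = -9)
136*H(Z((((2 + 2)*0)*(-1))*0)) = 136*(-9) = -1224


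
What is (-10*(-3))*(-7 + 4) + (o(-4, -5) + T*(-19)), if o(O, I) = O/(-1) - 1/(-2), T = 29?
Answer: -1273/2 ≈ -636.50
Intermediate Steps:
o(O, I) = ½ - O (o(O, I) = O*(-1) - 1*(-½) = -O + ½ = ½ - O)
(-10*(-3))*(-7 + 4) + (o(-4, -5) + T*(-19)) = (-10*(-3))*(-7 + 4) + ((½ - 1*(-4)) + 29*(-19)) = 30*(-3) + ((½ + 4) - 551) = -90 + (9/2 - 551) = -90 - 1093/2 = -1273/2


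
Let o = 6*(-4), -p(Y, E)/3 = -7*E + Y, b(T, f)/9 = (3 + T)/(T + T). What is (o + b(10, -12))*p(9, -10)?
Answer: 86031/20 ≈ 4301.5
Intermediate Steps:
b(T, f) = 9*(3 + T)/(2*T) (b(T, f) = 9*((3 + T)/(T + T)) = 9*((3 + T)/((2*T))) = 9*((3 + T)*(1/(2*T))) = 9*((3 + T)/(2*T)) = 9*(3 + T)/(2*T))
p(Y, E) = -3*Y + 21*E (p(Y, E) = -3*(-7*E + Y) = -3*(Y - 7*E) = -3*Y + 21*E)
o = -24
(o + b(10, -12))*p(9, -10) = (-24 + (9/2)*(3 + 10)/10)*(-3*9 + 21*(-10)) = (-24 + (9/2)*(1/10)*13)*(-27 - 210) = (-24 + 117/20)*(-237) = -363/20*(-237) = 86031/20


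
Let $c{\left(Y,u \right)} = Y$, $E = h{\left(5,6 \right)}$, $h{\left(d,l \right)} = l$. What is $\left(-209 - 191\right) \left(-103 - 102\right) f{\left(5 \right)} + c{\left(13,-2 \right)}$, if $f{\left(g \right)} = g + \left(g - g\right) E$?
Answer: $410013$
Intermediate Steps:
$E = 6$
$f{\left(g \right)} = g$ ($f{\left(g \right)} = g + \left(g - g\right) 6 = g + 0 \cdot 6 = g + 0 = g$)
$\left(-209 - 191\right) \left(-103 - 102\right) f{\left(5 \right)} + c{\left(13,-2 \right)} = \left(-209 - 191\right) \left(-103 - 102\right) 5 + 13 = \left(-400\right) \left(-205\right) 5 + 13 = 82000 \cdot 5 + 13 = 410000 + 13 = 410013$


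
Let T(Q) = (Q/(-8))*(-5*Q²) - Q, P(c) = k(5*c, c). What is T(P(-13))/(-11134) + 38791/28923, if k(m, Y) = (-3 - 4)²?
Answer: -13547280367/2576229456 ≈ -5.2586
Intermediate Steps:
k(m, Y) = 49 (k(m, Y) = (-7)² = 49)
P(c) = 49
T(Q) = -Q + 5*Q³/8 (T(Q) = (Q*(-⅛))*(-5*Q²) - Q = (-Q/8)*(-5*Q²) - Q = 5*Q³/8 - Q = -Q + 5*Q³/8)
T(P(-13))/(-11134) + 38791/28923 = (-1*49 + (5/8)*49³)/(-11134) + 38791/28923 = (-49 + (5/8)*117649)*(-1/11134) + 38791*(1/28923) = (-49 + 588245/8)*(-1/11134) + 38791/28923 = (587853/8)*(-1/11134) + 38791/28923 = -587853/89072 + 38791/28923 = -13547280367/2576229456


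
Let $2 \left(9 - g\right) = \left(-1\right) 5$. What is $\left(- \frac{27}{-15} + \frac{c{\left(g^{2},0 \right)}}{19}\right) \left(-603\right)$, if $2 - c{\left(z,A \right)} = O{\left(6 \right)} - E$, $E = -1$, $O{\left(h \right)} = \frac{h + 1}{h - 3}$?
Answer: $- \frac{99093}{95} \approx -1043.1$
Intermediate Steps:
$g = \frac{23}{2}$ ($g = 9 - \frac{\left(-1\right) 5}{2} = 9 - - \frac{5}{2} = 9 + \frac{5}{2} = \frac{23}{2} \approx 11.5$)
$O{\left(h \right)} = \frac{1 + h}{-3 + h}$
$c{\left(z,A \right)} = - \frac{4}{3}$ ($c{\left(z,A \right)} = 2 - \left(\frac{1 + 6}{-3 + 6} - -1\right) = 2 - \left(\frac{1}{3} \cdot 7 + 1\right) = 2 - \left(\frac{7}{3} + 1\right) = 2 - \frac{10}{3} = - \frac{4}{3}$)
$\left(- \frac{27}{-15} + \frac{c{\left(g^{2},0 \right)}}{19}\right) \left(-603\right) = \left(- \frac{27}{-15} - \frac{4}{3 \cdot 19}\right) \left(-603\right) = \left(\left(-27\right) \left(- \frac{1}{15}\right) - \frac{4}{57}\right) \left(-603\right) = \left(\frac{9}{5} - \frac{4}{57}\right) \left(-603\right) = \frac{493}{285} \left(-603\right) = - \frac{99093}{95}$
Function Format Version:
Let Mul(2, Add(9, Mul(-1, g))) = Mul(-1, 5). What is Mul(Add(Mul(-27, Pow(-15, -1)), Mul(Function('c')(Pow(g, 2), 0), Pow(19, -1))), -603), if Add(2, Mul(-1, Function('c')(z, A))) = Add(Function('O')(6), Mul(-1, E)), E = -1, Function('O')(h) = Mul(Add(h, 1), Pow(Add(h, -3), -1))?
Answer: Rational(-99093, 95) ≈ -1043.1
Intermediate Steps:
g = Rational(23, 2) (g = Add(9, Mul(Rational(-1, 2), Mul(-1, 5))) = Add(9, Mul(Rational(-1, 2), -5)) = Add(9, Rational(5, 2)) = Rational(23, 2) ≈ 11.500)
Function('O')(h) = Mul(Pow(Add(-3, h), -1), Add(1, h)) (Function('O')(h) = Mul(Add(1, h), Pow(Add(-3, h), -1)) = Mul(Pow(Add(-3, h), -1), Add(1, h)))
Function('c')(z, A) = Rational(-4, 3) (Function('c')(z, A) = Add(2, Mul(-1, Add(Mul(Pow(Add(-3, 6), -1), Add(1, 6)), Mul(-1, -1)))) = Add(2, Mul(-1, Add(Mul(Pow(3, -1), 7), 1))) = Add(2, Mul(-1, Add(Mul(Rational(1, 3), 7), 1))) = Add(2, Mul(-1, Add(Rational(7, 3), 1))) = Add(2, Mul(-1, Rational(10, 3))) = Add(2, Rational(-10, 3)) = Rational(-4, 3))
Mul(Add(Mul(-27, Pow(-15, -1)), Mul(Function('c')(Pow(g, 2), 0), Pow(19, -1))), -603) = Mul(Add(Mul(-27, Pow(-15, -1)), Mul(Rational(-4, 3), Pow(19, -1))), -603) = Mul(Add(Mul(-27, Rational(-1, 15)), Mul(Rational(-4, 3), Rational(1, 19))), -603) = Mul(Add(Rational(9, 5), Rational(-4, 57)), -603) = Mul(Rational(493, 285), -603) = Rational(-99093, 95)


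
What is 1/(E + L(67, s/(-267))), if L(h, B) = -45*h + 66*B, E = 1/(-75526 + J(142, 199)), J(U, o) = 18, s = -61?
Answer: -6720212/20160107533 ≈ -0.00033334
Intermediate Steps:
E = -1/75508 (E = 1/(-75526 + 18) = 1/(-75508) = -1/75508 ≈ -1.3244e-5)
1/(E + L(67, s/(-267))) = 1/(-1/75508 + (-45*67 + 66*(-61/(-267)))) = 1/(-1/75508 + (-3015 + 66*(-61*(-1/267)))) = 1/(-1/75508 + (-3015 + 66*(61/267))) = 1/(-1/75508 + (-3015 + 1342/89)) = 1/(-1/75508 - 266993/89) = 1/(-20160107533/6720212) = -6720212/20160107533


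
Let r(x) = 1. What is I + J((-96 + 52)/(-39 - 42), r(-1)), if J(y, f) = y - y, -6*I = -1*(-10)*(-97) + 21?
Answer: 949/6 ≈ 158.17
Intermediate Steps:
I = 949/6 (I = -(-1*(-10)*(-97) + 21)/6 = -(10*(-97) + 21)/6 = -(-970 + 21)/6 = -1/6*(-949) = 949/6 ≈ 158.17)
J(y, f) = 0
I + J((-96 + 52)/(-39 - 42), r(-1)) = 949/6 + 0 = 949/6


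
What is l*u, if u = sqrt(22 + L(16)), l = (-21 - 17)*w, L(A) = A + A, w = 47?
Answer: -5358*sqrt(6) ≈ -13124.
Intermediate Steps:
L(A) = 2*A
l = -1786 (l = (-21 - 17)*47 = -38*47 = -1786)
u = 3*sqrt(6) (u = sqrt(22 + 2*16) = sqrt(22 + 32) = sqrt(54) = 3*sqrt(6) ≈ 7.3485)
l*u = -5358*sqrt(6)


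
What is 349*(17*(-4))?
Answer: -23732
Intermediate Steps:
349*(17*(-4)) = 349*(-68) = -23732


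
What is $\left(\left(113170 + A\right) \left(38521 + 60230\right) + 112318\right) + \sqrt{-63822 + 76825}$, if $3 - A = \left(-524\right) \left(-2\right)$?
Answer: $11072568193 + \sqrt{13003} \approx 1.1073 \cdot 10^{10}$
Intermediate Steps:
$A = -1045$ ($A = 3 - \left(-524\right) \left(-2\right) = 3 - 1048 = -1045$)
$\left(\left(113170 + A\right) \left(38521 + 60230\right) + 112318\right) + \sqrt{-63822 + 76825} = \left(\left(113170 - 1045\right) \left(38521 + 60230\right) + 112318\right) + \sqrt{-63822 + 76825} = \left(112125 \cdot 98751 + 112318\right) + \sqrt{13003} = \left(11072455875 + 112318\right) + \sqrt{13003} = 11072568193 + \sqrt{13003}$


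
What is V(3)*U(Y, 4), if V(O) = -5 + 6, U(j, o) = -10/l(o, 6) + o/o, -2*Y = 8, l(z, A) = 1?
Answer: -9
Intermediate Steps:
Y = -4 (Y = -½*8 = -4)
U(j, o) = -9 (U(j, o) = -10/1 + o/o = -10*1 + 1 = -10 + 1 = -9)
V(O) = 1
V(3)*U(Y, 4) = 1*(-9) = -9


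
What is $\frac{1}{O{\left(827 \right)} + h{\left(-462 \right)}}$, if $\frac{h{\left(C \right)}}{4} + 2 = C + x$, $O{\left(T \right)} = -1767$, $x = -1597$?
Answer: $- \frac{1}{10011} \approx -9.989 \cdot 10^{-5}$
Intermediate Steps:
$h{\left(C \right)} = -6396 + 4 C$ ($h{\left(C \right)} = -8 + 4 \left(C - 1597\right) = -8 + 4 \left(-1597 + C\right) = -8 + \left(-6388 + 4 C\right) = -6396 + 4 C$)
$\frac{1}{O{\left(827 \right)} + h{\left(-462 \right)}} = \frac{1}{-1767 + \left(-6396 + 4 \left(-462\right)\right)} = \frac{1}{-1767 - 8244} = \frac{1}{-10011} = - \frac{1}{10011}$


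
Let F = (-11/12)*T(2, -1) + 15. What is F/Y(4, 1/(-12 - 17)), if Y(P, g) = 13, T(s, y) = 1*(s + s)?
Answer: 34/39 ≈ 0.87179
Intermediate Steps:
T(s, y) = 2*s (T(s, y) = 1*(2*s) = 2*s)
F = 34/3 (F = (-11/12)*(2*2) + 15 = -11*1/12*4 + 15 = -11/12*4 + 15 = -11/3 + 15 = 34/3 ≈ 11.333)
F/Y(4, 1/(-12 - 17)) = (34/3)/13 = (34/3)*(1/13) = 34/39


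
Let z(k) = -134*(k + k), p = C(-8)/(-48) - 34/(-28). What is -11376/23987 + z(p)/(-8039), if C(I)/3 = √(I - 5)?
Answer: -585519262/1349820451 - 67*I*√13/32156 ≈ -0.43378 - 0.0075125*I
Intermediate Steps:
C(I) = 3*√(-5 + I) (C(I) = 3*√(I - 5) = 3*√(-5 + I))
p = 17/14 - I*√13/16 (p = (3*√(-5 - 8))/(-48) - 34/(-28) = (3*√(-13))*(-1/48) - 34*(-1/28) = (3*(I*√13))*(-1/48) + 17/14 = (3*I*√13)*(-1/48) + 17/14 = -I*√13/16 + 17/14 = 17/14 - I*√13/16 ≈ 1.2143 - 0.22535*I)
z(k) = -268*k
-11376/23987 + z(p)/(-8039) = -11376/23987 - 268*(17/14 - I*√13/16)/(-8039) = -11376*1/23987 + (-2278/7 + 67*I*√13/4)*(-1/8039) = -11376/23987 + (2278/56273 - 67*I*√13/32156) = -585519262/1349820451 - 67*I*√13/32156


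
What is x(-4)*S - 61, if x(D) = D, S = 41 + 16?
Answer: -289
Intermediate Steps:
S = 57
x(-4)*S - 61 = -4*57 - 61 = -228 - 61 = -289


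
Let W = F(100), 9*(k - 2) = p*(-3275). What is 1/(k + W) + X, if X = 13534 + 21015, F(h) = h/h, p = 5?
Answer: 564807043/16348 ≈ 34549.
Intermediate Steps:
F(h) = 1
X = 34549
k = -16357/9 (k = 2 + (5*(-3275))/9 = 2 + (1/9)*(-16375) = 2 - 16375/9 = -16357/9 ≈ -1817.4)
W = 1
1/(k + W) + X = 1/(-16357/9 + 1) + 34549 = 1/(-16348/9) + 34549 = -9/16348 + 34549 = 564807043/16348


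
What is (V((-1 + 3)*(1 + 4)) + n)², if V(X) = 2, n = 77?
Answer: 6241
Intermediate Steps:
(V((-1 + 3)*(1 + 4)) + n)² = (2 + 77)² = 79² = 6241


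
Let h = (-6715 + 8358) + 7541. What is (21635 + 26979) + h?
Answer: 57798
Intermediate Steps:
h = 9184 (h = 1643 + 7541 = 9184)
(21635 + 26979) + h = (21635 + 26979) + 9184 = 48614 + 9184 = 57798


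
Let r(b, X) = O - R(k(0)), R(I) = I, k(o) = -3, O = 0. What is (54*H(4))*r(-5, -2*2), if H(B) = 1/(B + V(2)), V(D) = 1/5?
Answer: 270/7 ≈ 38.571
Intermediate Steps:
V(D) = 1/5
r(b, X) = 3 (r(b, X) = 0 - 1*(-3) = 0 + 3 = 3)
H(B) = 1/(1/5 + B) (H(B) = 1/(B + 1/5) = 1/(1/5 + B))
(54*H(4))*r(-5, -2*2) = (54*(5/(1 + 5*4)))*3 = (54*(5/(1 + 20)))*3 = (54*(5/21))*3 = (90/7)*3 = 270/7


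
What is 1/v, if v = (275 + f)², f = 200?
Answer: 1/225625 ≈ 4.4321e-6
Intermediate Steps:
v = 225625 (v = (275 + 200)² = 475² = 225625)
1/v = 1/225625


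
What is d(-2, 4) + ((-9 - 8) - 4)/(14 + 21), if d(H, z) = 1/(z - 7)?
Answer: -14/15 ≈ -0.93333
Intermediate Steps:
d(H, z) = 1/(-7 + z)
d(-2, 4) + ((-9 - 8) - 4)/(14 + 21) = 1/(-7 + 4) + ((-9 - 8) - 4)/(14 + 21) = 1/(-3) + (-17 - 4)/35 = -⅓ + (1/35)*(-21) = -⅓ - ⅗ = -14/15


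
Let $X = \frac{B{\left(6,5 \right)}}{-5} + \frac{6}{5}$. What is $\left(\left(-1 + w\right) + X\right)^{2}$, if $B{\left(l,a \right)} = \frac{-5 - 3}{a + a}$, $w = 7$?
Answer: $\frac{33856}{625} \approx 54.17$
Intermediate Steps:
$B{\left(l,a \right)} = - \frac{4}{a}$ ($B{\left(l,a \right)} = - \frac{8}{2 a} = - 8 \frac{1}{2 a} = - \frac{4}{a}$)
$X = \frac{34}{25}$ ($X = \frac{\left(-4\right) \frac{1}{5}}{-5} + \frac{6}{5} = \left(-4\right) \frac{1}{5} \left(- \frac{1}{5}\right) + 6 \cdot \frac{1}{5} = \left(- \frac{4}{5}\right) \left(- \frac{1}{5}\right) + \frac{6}{5} = \frac{4}{25} + \frac{6}{5} = \frac{34}{25} \approx 1.36$)
$\left(\left(-1 + w\right) + X\right)^{2} = \left(\left(-1 + 7\right) + \frac{34}{25}\right)^{2} = \left(6 + \frac{34}{25}\right)^{2} = \left(\frac{184}{25}\right)^{2} = \frac{33856}{625}$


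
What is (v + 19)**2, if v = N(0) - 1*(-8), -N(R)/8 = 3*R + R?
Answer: 729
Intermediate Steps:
N(R) = -32*R (N(R) = -8*(3*R + R) = -32*R)
v = 8 (v = -32*0 - 1*(-8) = 0 + 8 = 8)
(v + 19)**2 = (8 + 19)**2 = 27**2 = 729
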